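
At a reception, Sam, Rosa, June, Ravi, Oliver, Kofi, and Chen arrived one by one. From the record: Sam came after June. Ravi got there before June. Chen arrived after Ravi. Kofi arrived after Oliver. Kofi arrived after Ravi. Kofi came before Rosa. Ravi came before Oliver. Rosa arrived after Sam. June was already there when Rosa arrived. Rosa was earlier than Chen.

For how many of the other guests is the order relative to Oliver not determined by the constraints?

Forced before Oliver: Ravi; forced after Oliver: Chen, Kofi, and Rosa.
That leaves June and Sam with no forced order relative to Oliver — 2.

2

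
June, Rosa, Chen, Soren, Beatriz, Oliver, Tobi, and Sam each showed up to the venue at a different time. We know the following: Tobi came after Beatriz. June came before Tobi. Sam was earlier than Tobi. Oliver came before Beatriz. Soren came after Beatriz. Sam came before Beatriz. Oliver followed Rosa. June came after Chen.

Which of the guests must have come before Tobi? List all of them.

Beatriz, Chen, June, Oliver, Rosa, Sam

Directly stated before Tobi: Beatriz, June, and Sam.
Chen reaches Tobi via Chen → June → Tobi.
Oliver reaches Tobi via Oliver → Beatriz → Tobi.
Rosa reaches Tobi via Rosa → Oliver → Beatriz → Tobi.
No chain forces Soren ahead of Tobi.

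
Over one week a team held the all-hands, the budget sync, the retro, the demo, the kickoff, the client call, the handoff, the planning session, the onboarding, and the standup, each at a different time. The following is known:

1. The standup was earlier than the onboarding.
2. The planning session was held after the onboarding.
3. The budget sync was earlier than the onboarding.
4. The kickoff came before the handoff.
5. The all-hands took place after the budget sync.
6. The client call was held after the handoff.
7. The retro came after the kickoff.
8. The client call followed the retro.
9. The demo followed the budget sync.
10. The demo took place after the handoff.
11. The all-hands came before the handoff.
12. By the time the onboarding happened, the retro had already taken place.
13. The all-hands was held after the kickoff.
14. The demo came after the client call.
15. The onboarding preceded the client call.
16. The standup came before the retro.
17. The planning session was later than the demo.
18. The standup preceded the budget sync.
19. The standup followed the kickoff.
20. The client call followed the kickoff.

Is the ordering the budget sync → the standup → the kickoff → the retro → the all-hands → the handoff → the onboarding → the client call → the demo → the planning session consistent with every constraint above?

The constraints require the kickoff before the standup, but in the proposed sequence the standup appears ahead of the kickoff. That one violation is enough.

no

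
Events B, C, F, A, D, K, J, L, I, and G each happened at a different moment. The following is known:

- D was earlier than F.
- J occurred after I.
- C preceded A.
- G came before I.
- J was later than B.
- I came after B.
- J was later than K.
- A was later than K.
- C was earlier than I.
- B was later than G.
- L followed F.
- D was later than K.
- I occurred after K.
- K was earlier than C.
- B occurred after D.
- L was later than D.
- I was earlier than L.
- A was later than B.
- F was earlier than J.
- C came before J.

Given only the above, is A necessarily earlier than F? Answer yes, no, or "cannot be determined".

cannot be determined

No chain of stated constraints runs from A to F, and none runs from F to A either.
So the relative order of A and F is not fixed by the given facts.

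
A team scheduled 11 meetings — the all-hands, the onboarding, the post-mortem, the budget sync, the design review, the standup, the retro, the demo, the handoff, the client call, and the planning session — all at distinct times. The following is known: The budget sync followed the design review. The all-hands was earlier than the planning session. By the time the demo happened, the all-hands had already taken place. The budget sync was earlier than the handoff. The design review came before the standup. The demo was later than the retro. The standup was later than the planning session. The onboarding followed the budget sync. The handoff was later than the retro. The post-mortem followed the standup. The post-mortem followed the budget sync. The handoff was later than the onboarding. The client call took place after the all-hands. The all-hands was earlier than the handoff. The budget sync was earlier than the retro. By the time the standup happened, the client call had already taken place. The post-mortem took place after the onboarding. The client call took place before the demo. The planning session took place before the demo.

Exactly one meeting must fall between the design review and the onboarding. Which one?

the budget sync

Tracing the constraints gives the design review → the budget sync → the onboarding, so the budget sync sits after the design review and before the onboarding.
No other meeting is forced both after the design review and before the onboarding.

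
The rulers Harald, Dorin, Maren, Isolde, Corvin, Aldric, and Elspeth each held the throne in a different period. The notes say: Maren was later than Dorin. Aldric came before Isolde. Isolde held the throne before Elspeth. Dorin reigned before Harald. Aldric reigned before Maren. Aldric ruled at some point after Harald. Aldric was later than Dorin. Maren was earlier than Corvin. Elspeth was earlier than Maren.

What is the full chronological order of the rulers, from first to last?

The constraints fix every adjacent pair, so only one ordering works:
Dorin → Harald → Aldric → Isolde → Elspeth → Maren → Corvin.

Dorin, Harald, Aldric, Isolde, Elspeth, Maren, Corvin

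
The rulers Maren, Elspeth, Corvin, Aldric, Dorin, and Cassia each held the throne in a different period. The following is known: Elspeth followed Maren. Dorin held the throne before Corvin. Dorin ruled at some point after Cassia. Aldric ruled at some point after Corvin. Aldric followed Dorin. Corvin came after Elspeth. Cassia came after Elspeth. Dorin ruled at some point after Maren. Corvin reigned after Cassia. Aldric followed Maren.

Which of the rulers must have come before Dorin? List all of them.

Cassia, Elspeth, Maren

Directly stated before Dorin: Cassia and Maren.
Elspeth reaches Dorin via Elspeth → Cassia → Dorin.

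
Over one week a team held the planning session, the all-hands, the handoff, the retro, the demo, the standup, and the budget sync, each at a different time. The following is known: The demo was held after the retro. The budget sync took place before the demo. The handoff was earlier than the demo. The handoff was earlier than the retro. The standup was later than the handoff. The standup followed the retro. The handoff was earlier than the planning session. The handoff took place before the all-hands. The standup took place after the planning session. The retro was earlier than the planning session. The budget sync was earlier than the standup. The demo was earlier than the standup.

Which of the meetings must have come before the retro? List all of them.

Directly stated before the retro: the handoff.
No chain forces the demo (or any of the others) ahead of the retro.

the handoff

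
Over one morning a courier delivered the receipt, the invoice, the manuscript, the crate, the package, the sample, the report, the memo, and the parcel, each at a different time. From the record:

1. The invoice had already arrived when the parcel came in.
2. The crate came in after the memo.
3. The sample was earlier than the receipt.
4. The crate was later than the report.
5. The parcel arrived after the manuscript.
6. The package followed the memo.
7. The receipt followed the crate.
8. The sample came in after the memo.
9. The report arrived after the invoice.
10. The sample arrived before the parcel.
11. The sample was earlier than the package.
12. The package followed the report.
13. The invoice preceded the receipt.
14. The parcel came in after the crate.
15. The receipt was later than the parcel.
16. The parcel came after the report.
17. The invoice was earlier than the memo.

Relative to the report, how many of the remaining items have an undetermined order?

Forced before the report: the invoice; forced after the report: the crate, the package, the parcel, and the receipt.
That leaves the manuscript, the memo, and the sample with no forced order relative to the report — 3.

3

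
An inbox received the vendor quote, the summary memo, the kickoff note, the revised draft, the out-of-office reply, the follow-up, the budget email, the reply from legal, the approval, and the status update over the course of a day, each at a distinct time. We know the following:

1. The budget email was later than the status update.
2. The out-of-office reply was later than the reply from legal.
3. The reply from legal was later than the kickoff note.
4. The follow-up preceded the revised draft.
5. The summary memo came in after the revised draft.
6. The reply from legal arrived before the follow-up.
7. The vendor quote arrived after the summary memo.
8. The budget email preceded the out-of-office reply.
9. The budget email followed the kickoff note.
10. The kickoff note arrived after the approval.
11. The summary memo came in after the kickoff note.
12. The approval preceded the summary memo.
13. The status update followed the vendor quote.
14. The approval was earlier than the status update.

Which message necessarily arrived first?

the approval

The approval has a chain of constraints placing it before every other message, so the approval must be first.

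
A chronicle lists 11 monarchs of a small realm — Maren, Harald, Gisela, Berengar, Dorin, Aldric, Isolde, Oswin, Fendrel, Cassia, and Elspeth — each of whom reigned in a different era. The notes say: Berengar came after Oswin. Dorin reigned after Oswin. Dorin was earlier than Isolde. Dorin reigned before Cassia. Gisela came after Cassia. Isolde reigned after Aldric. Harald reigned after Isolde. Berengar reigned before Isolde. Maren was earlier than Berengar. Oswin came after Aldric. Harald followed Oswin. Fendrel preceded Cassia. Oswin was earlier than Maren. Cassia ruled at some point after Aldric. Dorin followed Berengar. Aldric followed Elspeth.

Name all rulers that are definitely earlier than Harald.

Aldric, Berengar, Dorin, Elspeth, Isolde, Maren, Oswin

Directly stated before Harald: Isolde and Oswin.
Aldric reaches Harald via Aldric → Isolde → Harald.
Berengar reaches Harald via Berengar → Isolde → Harald.
Dorin reaches Harald via Dorin → Isolde → Harald.
Likewise Elspeth and Maren each reach Harald by chaining the stated constraints.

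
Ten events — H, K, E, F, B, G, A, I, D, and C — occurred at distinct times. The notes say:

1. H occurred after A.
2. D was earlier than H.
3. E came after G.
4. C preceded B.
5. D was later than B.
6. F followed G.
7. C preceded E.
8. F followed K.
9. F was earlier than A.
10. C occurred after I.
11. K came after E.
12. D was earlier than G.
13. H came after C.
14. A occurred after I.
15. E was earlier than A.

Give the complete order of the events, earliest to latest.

I, C, B, D, G, E, K, F, A, H

The constraints fix every adjacent pair, so only one ordering works:
I → C → B → D → G → E → K → F → A → H.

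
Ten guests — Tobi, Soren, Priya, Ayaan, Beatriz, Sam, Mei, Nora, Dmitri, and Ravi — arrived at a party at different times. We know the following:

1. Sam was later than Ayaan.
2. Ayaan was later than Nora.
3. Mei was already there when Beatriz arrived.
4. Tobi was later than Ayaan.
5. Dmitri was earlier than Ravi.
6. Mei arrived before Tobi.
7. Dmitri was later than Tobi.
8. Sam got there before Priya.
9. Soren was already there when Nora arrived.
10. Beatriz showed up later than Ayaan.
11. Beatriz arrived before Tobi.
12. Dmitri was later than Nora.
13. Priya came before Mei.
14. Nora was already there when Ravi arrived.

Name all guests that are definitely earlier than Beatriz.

Ayaan, Mei, Nora, Priya, Sam, Soren

Directly stated before Beatriz: Ayaan and Mei.
Nora reaches Beatriz via Nora → Ayaan → Beatriz.
Priya reaches Beatriz via Priya → Mei → Beatriz.
Sam reaches Beatriz via Sam → Priya → Mei → Beatriz.
Likewise Soren reaches Beatriz by chaining the stated constraints.
No chain forces Ravi (or any of the others) ahead of Beatriz.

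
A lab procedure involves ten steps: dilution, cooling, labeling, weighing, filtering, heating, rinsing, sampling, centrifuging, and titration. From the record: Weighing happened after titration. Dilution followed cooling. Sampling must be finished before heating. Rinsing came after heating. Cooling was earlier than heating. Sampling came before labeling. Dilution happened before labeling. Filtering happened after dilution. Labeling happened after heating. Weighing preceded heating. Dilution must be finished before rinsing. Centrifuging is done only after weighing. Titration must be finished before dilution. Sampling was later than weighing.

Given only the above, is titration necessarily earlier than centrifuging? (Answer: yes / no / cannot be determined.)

Chain the constraints: titration → weighing → centrifuging. Each link is directly stated, so titration comes before centrifuging.

yes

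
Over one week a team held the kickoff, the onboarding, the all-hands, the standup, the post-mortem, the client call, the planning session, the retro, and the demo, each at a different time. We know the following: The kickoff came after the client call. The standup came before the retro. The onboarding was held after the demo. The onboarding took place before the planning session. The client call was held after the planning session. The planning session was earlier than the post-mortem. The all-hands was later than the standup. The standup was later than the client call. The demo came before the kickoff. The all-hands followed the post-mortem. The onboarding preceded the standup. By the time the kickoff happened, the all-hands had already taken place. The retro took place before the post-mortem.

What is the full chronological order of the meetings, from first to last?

The constraints fix every adjacent pair, so only one ordering works:
the demo → the onboarding → the planning session → the client call → the standup → the retro → the post-mortem → the all-hands → the kickoff.

the demo, the onboarding, the planning session, the client call, the standup, the retro, the post-mortem, the all-hands, the kickoff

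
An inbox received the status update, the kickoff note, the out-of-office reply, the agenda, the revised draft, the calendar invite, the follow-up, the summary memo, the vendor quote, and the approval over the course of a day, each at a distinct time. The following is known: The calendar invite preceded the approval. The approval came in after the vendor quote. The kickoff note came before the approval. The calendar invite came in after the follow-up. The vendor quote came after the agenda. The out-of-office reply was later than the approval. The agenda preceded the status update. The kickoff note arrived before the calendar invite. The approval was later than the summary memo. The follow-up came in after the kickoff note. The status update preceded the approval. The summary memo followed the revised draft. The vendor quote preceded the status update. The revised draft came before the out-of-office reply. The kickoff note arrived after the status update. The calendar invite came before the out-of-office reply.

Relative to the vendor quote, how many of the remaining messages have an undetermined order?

2

Forced before the vendor quote: the agenda; forced after the vendor quote: the approval, the calendar invite, the follow-up, the kickoff note, the out-of-office reply, and the status update.
That leaves the revised draft and the summary memo with no forced order relative to the vendor quote — 2.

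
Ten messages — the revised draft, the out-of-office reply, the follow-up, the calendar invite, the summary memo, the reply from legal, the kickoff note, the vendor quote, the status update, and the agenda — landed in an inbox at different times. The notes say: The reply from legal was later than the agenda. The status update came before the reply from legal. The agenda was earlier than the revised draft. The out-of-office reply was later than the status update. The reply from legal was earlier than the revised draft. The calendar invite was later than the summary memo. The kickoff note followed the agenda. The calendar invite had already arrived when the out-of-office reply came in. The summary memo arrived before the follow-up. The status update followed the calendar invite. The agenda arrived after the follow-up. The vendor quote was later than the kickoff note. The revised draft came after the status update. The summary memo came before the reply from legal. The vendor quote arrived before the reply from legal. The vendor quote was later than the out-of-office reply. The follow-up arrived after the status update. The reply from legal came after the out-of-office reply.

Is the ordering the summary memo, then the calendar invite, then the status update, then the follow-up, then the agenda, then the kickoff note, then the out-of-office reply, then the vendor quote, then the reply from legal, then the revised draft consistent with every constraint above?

yes

Check each stated constraint against the proposed order — e.g. the status update is ahead of the revised draft; the summary memo is ahead of the reply from legal. Every pair is in the required order; nothing is violated.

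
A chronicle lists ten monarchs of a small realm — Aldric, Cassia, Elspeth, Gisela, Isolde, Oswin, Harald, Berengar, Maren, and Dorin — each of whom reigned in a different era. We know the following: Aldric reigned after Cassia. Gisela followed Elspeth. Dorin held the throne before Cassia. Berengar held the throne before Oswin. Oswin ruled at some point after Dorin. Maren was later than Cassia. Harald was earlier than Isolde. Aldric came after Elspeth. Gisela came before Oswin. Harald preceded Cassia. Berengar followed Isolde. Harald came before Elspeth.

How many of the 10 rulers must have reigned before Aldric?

Directly stated before Aldric: Cassia and Elspeth.
Dorin reaches Aldric via Dorin → Cassia → Aldric.
Harald reaches Aldric via Harald → Elspeth → Aldric.
That's Cassia, Dorin, Elspeth, and Harald — 4 in all.

4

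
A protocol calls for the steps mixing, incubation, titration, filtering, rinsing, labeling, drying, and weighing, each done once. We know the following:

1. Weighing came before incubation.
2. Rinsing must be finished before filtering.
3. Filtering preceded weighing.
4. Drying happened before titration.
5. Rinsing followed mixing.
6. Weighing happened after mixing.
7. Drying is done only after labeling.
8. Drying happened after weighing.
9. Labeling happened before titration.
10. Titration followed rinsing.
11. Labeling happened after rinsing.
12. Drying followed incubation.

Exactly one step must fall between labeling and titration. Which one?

drying

Tracing the constraints gives labeling → drying → titration, so drying sits after labeling and before titration.
No other step is forced both after labeling and before titration.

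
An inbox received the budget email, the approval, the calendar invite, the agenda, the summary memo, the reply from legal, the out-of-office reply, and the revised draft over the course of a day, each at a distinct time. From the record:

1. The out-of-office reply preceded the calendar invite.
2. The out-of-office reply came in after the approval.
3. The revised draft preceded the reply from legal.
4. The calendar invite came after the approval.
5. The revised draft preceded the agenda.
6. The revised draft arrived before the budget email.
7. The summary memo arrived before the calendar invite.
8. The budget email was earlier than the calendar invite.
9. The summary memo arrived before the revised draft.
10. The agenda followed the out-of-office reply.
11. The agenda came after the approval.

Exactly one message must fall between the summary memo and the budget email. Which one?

Tracing the constraints gives the summary memo → the revised draft → the budget email, so the revised draft sits after the summary memo and before the budget email.
No other message is forced both after the summary memo and before the budget email.

the revised draft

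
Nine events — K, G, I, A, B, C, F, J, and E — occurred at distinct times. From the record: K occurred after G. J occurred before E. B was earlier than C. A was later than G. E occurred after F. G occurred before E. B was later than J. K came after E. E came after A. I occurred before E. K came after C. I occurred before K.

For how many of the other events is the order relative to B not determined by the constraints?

Forced before B: J; forced after B: C and K.
That leaves A, E, F, G, and I with no forced order relative to B — 5.

5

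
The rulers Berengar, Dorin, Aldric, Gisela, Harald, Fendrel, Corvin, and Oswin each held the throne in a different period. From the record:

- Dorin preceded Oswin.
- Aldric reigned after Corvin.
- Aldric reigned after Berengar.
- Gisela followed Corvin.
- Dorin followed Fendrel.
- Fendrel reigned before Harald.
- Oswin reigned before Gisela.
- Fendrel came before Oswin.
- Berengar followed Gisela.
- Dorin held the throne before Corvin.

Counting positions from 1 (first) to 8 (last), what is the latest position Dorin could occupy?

Dorin must come before Aldric, Berengar, Corvin, Gisela, and Oswin — 5 rulers forced after them.
Everything else can be placed before Dorin in some valid order, so Dorin can sit as late as position 8 − 5 = 3.

3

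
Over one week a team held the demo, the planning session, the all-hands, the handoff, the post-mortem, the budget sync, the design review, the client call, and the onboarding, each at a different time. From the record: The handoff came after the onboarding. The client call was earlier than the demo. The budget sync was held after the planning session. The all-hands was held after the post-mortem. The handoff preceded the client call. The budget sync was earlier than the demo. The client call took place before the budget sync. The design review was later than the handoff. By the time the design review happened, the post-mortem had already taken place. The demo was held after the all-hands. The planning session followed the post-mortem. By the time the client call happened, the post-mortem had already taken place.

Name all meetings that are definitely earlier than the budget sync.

Directly stated before the budget sync: the client call and the planning session.
The handoff reaches the budget sync via the handoff → the client call → the budget sync.
The onboarding reaches the budget sync via the onboarding → the handoff → the client call → the budget sync.
The post-mortem reaches the budget sync via the post-mortem → the client call → the budget sync.

the client call, the handoff, the onboarding, the planning session, the post-mortem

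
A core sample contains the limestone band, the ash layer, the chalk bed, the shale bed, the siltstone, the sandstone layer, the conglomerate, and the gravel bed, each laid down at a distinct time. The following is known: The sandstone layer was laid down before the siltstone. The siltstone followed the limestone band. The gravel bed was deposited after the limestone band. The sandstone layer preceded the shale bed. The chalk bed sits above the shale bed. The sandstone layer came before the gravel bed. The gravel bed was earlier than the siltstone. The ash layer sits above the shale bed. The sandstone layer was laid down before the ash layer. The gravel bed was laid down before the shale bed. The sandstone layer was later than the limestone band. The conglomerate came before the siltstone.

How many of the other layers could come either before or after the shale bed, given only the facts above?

2

Forced before the shale bed: the gravel bed, the limestone band, and the sandstone layer; forced after the shale bed: the ash layer and the chalk bed.
That leaves the conglomerate and the siltstone with no forced order relative to the shale bed — 2.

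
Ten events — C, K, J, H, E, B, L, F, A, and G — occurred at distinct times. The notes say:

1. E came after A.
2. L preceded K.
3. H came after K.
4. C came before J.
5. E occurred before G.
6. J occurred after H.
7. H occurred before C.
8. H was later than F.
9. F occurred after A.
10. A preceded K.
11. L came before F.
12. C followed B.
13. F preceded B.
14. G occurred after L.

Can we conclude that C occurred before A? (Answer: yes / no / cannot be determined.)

no

Tracing the constraints gives A → K → H → C, so A must come before C.
That means C cannot be before A.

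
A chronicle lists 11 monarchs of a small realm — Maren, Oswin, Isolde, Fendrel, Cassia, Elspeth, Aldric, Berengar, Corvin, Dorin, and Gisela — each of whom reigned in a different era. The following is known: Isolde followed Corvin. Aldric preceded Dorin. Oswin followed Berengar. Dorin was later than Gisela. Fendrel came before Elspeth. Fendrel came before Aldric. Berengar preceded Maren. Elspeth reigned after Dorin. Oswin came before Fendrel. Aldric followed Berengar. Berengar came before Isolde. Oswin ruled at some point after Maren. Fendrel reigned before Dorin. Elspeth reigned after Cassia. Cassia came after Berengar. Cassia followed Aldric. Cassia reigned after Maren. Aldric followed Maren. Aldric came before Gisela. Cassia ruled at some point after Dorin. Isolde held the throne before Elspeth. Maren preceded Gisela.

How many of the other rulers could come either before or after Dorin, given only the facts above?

Forced before Dorin: Aldric, Berengar, Fendrel, Gisela, Maren, and Oswin; forced after Dorin: Cassia and Elspeth.
That leaves Corvin and Isolde with no forced order relative to Dorin — 2.

2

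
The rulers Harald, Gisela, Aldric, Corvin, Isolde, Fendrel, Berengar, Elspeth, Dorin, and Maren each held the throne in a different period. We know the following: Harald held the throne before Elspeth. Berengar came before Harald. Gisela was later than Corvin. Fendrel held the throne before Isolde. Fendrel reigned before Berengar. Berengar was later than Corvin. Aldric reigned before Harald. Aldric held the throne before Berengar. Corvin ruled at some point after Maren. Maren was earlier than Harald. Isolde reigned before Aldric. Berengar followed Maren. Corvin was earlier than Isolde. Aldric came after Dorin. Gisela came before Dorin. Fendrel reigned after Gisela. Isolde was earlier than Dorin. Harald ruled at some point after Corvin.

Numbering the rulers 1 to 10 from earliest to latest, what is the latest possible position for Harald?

Harald must come before Elspeth — 1 ruler forced after them.
Everything else can be placed before Harald in some valid order, so Harald can sit as late as position 10 − 1 = 9.

9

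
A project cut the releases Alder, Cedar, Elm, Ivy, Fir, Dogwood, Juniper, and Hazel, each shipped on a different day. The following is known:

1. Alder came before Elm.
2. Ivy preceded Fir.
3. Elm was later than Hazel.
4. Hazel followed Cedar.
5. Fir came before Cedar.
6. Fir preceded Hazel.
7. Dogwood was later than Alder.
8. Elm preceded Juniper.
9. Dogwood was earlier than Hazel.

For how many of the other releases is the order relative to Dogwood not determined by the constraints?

3

Forced before Dogwood: Alder; forced after Dogwood: Elm, Hazel, and Juniper.
That leaves Cedar, Fir, and Ivy with no forced order relative to Dogwood — 3.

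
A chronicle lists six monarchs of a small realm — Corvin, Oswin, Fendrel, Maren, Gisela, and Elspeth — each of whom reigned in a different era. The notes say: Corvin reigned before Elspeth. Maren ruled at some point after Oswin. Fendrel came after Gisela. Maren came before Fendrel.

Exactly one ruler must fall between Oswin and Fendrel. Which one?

Tracing the constraints gives Oswin → Maren → Fendrel, so Maren sits after Oswin and before Fendrel.
No other ruler is forced both after Oswin and before Fendrel.

Maren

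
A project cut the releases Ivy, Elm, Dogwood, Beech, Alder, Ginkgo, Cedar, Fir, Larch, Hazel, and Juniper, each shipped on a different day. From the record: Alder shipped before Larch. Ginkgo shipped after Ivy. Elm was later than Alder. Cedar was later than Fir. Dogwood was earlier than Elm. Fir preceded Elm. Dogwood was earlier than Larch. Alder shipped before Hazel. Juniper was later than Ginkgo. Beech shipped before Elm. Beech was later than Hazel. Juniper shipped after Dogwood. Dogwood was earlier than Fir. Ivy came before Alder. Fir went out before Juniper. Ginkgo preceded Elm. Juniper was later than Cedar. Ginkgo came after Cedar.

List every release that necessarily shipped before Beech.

Alder, Hazel, Ivy

Directly stated before Beech: Hazel.
Alder reaches Beech via Alder → Hazel → Beech.
Ivy reaches Beech via Ivy → Alder → Hazel → Beech.
No chain forces Dogwood (or any of the others) ahead of Beech.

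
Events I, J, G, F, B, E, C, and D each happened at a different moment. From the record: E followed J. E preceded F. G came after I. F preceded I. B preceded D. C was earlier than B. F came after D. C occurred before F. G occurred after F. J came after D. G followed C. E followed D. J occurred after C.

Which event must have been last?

Every other event has a chain of constraints placing it before G, so G is last.

G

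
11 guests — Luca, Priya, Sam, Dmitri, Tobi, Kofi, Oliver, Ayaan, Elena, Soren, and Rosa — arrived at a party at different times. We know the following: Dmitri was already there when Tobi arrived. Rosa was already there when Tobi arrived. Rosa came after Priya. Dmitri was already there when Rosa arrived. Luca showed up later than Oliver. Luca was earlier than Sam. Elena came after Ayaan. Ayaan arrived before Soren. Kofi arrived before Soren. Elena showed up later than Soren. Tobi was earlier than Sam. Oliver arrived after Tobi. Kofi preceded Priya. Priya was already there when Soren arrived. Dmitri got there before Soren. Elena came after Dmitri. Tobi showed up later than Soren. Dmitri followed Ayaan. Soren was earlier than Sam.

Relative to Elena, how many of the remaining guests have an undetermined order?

Forced before Elena: Ayaan, Dmitri, Kofi, Priya, and Soren.
That leaves Luca, Oliver, Rosa, Sam, and Tobi with no forced order relative to Elena — 5.

5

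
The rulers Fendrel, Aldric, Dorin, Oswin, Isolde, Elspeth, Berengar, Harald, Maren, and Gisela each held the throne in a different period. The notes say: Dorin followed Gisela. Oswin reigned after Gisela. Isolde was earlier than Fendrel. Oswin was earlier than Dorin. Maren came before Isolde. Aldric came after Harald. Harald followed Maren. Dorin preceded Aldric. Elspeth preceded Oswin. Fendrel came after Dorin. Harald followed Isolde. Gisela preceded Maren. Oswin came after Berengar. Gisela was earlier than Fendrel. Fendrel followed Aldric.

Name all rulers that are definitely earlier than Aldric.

Berengar, Dorin, Elspeth, Gisela, Harald, Isolde, Maren, Oswin

Directly stated before Aldric: Dorin and Harald.
Berengar reaches Aldric via Berengar → Oswin → Dorin → Aldric.
Elspeth reaches Aldric via Elspeth → Oswin → Dorin → Aldric.
Gisela reaches Aldric via Gisela → Dorin → Aldric.
Likewise Isolde, Maren, and Oswin each reach Aldric by chaining the stated constraints.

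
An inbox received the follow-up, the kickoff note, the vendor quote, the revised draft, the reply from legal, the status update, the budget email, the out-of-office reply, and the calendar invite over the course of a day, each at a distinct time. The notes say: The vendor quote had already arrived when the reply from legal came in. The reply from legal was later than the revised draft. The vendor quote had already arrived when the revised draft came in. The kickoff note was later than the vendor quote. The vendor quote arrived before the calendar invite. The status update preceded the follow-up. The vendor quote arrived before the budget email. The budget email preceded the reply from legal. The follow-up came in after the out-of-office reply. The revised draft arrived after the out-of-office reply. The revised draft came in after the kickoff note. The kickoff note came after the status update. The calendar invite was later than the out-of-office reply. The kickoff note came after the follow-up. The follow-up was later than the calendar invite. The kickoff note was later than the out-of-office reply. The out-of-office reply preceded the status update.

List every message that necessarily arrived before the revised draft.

Directly stated before the revised draft: the kickoff note, the out-of-office reply, and the vendor quote.
The calendar invite reaches the revised draft via the calendar invite → the follow-up → the kickoff note → the revised draft.
The follow-up reaches the revised draft via the follow-up → the kickoff note → the revised draft.
The status update reaches the revised draft via the status update → the kickoff note → the revised draft.
No chain forces the reply from legal (or any of the others) ahead of the revised draft.

the calendar invite, the follow-up, the kickoff note, the out-of-office reply, the status update, the vendor quote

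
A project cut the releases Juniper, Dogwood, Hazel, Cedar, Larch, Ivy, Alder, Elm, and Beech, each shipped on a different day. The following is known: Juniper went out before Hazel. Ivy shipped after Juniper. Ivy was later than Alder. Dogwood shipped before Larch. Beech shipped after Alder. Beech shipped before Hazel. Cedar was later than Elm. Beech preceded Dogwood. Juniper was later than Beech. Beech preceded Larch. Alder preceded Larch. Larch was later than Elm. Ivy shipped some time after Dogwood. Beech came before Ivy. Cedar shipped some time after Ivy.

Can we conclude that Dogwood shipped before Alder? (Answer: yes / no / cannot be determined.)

Tracing the constraints gives Alder → Beech → Dogwood, so Alder must come before Dogwood.
That means Dogwood cannot be before Alder.

no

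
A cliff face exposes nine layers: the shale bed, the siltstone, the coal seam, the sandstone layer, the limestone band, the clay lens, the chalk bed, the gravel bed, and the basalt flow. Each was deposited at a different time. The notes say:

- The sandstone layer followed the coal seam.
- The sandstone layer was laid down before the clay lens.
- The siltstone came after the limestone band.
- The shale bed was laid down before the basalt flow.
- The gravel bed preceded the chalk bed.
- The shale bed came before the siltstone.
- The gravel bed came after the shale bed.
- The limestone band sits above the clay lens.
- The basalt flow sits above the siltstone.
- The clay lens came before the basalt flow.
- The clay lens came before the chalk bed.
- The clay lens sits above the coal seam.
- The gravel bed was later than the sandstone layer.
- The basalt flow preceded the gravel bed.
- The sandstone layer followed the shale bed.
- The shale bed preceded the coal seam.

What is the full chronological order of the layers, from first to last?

The constraints fix every adjacent pair, so only one ordering works:
the shale bed → the coal seam → the sandstone layer → the clay lens → the limestone band → the siltstone → the basalt flow → the gravel bed → the chalk bed.

the shale bed, the coal seam, the sandstone layer, the clay lens, the limestone band, the siltstone, the basalt flow, the gravel bed, the chalk bed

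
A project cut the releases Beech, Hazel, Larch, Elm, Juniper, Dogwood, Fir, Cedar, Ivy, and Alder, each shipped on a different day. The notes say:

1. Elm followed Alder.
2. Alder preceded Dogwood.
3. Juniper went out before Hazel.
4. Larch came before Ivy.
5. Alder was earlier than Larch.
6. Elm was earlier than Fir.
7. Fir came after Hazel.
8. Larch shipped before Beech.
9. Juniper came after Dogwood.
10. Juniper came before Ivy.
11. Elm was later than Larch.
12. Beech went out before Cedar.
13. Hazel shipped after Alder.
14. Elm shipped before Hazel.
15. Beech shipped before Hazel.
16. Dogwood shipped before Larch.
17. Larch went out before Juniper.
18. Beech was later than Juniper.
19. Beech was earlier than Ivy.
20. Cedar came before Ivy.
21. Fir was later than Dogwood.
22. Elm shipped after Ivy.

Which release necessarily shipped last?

Every other release has a chain of constraints placing it before Fir, so Fir is last.

Fir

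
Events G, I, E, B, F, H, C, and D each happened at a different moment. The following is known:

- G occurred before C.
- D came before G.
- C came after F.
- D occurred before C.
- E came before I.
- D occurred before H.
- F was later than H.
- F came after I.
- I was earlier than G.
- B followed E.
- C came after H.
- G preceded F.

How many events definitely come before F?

5

Directly stated before F: G, H, and I.
D reaches F via D → H → F.
E reaches F via E → I → F.
That's D, E, G, H, and I — 5 in all.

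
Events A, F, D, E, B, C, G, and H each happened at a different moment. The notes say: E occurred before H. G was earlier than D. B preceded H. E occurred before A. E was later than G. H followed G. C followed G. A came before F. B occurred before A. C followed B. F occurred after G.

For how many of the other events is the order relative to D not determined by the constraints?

Forced before D: G.
That leaves A, B, C, E, F, and H with no forced order relative to D — 6.

6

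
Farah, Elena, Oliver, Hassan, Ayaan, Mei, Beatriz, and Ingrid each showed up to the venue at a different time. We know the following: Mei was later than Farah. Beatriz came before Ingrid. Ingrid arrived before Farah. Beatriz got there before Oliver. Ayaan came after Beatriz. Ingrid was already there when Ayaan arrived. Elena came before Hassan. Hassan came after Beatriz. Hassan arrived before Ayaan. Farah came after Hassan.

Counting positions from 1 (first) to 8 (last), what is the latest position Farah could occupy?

7

Farah must come before Mei — 1 guest forced after them.
Everything else can be placed before Farah in some valid order, so Farah can sit as late as position 8 − 1 = 7.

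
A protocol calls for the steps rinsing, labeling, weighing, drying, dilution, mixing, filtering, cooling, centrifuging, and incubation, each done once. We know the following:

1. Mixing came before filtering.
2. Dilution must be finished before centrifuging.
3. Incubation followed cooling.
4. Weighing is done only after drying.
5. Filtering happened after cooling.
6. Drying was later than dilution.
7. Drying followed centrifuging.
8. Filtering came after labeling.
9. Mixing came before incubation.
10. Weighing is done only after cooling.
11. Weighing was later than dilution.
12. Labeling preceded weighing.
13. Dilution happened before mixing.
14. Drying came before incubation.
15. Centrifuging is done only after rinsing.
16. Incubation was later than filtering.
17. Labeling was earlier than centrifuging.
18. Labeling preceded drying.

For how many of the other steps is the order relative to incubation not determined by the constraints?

1

Forced before incubation: centrifuging, cooling, dilution, drying, filtering, labeling, mixing, and rinsing.
That leaves weighing with no forced order relative to incubation — 1.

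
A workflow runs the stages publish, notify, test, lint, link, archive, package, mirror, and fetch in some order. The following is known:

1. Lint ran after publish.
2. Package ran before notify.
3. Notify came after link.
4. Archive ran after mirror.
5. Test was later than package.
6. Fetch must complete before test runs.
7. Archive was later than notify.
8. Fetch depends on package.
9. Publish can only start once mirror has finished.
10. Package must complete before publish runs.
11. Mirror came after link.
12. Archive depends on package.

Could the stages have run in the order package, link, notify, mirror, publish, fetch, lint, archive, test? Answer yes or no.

yes

Check each stated constraint against the proposed order — e.g. package is ahead of archive; package is ahead of test. Every pair is in the required order; nothing is violated.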